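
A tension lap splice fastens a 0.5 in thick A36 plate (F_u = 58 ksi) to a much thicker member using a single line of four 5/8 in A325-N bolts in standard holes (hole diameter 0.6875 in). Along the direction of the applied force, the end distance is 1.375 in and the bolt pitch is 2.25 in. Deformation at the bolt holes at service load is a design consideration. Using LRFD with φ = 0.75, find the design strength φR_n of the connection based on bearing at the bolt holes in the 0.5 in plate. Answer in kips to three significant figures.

125 kips

Per bolt r_n = 1.2 l_c t F_u ≤ 2.4 d t F_u; upper limit = 2.4 × 0.625 × 0.5 × 58 = 43.5 kips.
Edge bolt: l_c = 1.375 − 0.6875/2 = 1.031 in → 1.2 × 1.031 × 0.5 × 58 = 35.89 → r_n = 35.89 kips.
Interior bolts: l_c = 2.25 − 0.6875 = 1.562 in → 1.2 × 1.562 × 0.5 × 58 = 54.38 → r_n = 43.5 kips.
R_n = 1 × 35.89 + 3 × 43.5 = 166.4 kips.
Design strength φR_n = 0.75 × 166.4 = 125 kips.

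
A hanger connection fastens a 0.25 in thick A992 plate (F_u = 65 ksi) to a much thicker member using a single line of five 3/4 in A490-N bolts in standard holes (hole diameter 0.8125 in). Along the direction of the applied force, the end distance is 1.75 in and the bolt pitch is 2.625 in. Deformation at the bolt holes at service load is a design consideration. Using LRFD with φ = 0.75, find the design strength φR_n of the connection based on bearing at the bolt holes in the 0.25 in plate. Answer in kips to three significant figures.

Per bolt r_n = 1.2 l_c t F_u ≤ 2.4 d t F_u; upper limit = 2.4 × 0.75 × 0.25 × 65 = 29.25 kips.
Edge bolt: l_c = 1.75 − 0.8125/2 = 1.344 in → 1.2 × 1.344 × 0.25 × 65 = 26.2 → r_n = 26.2 kips.
Interior bolts: l_c = 2.625 − 0.8125 = 1.812 in → 1.2 × 1.812 × 0.25 × 65 = 35.34 → r_n = 29.25 kips.
R_n = 1 × 26.2 + 4 × 29.25 = 143.2 kips.
Design strength φR_n = 0.75 × 143.2 = 107 kips.

107 kips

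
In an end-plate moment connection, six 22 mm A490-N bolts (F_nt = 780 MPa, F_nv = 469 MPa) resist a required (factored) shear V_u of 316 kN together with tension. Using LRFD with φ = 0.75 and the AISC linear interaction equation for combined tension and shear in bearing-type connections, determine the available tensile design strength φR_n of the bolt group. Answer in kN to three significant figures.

1210 kN

A_b = π·22²/4 = 380.1 mm²; f_rv = 316 × 1000 / (6 × 380.1) = 138.5 MPa.
F'_nt = 1.3 F_nt − (F_nt / φF_nv) f_rv = 1.3·780 − (780/(0.75·469))·138.5 = 706.8 MPa, capped at F_nt → F'_nt = 706.8 MPa.
R_n = F'_nt · A_b · n = 706.8 × 380.1 × 6 / 1000 = 1612 kN.
Design strength φR_n = 0.75 × 1612 = 1210 kN.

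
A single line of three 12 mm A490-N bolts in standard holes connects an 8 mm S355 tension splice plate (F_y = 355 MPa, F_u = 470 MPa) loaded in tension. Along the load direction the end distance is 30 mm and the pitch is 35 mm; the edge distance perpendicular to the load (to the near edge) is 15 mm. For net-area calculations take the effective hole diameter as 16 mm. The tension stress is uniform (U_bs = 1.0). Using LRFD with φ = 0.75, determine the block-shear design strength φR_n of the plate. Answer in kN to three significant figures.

Shear plane L_v = 30 + 2·35 = 100 mm; A_gv = 100 × 8 = 800 mm².
A_nv = (100 − 2.5·16) × 8 = 480 mm².
A_nt = (15 − 0.5·16) × 8 = 56 mm².
0.6 F_u A_nv = 135.4 kN; 0.6 F_y A_gv = 170.4 kN → shear rupture governs the shear term.
R_n = 135.4 + 1.0 × 470 × 56 / 1000 = 161.7 kN.
Design strength φR_n = 0.75 × 161.7 = 121 kN.

121 kN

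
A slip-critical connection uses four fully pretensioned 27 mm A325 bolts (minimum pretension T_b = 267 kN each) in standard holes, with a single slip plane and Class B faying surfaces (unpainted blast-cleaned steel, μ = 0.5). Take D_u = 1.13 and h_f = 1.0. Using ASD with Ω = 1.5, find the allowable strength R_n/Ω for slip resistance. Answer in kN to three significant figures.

402 kN

R_n = μ · D_u · h_f · T_b · n_s · n_b = 0.5 × 1.13 × 1.0 × 267 × 1 × 4 = 603.4 kN.
Allowable strength R_n/Ω = 603.4 / 1.5 = 402 kN.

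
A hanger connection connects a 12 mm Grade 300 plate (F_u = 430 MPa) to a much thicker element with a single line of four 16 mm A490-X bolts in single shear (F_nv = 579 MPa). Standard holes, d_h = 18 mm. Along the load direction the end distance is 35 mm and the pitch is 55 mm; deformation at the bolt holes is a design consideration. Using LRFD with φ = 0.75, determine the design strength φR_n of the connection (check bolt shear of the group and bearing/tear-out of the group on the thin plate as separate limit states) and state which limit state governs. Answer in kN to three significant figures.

349 kN (bolt shear governs)

Bolt shear: A_b = π·16²/4 = 201.1 mm²; R_n = 579 × 201.1 × 4 × 1 / 1000 = 465.7 kN → 0.75 × 465.7 = 349 kN.
Bearing (1.2 l_c t F_u ≤ 2.4 d t F_u): upper limit = 2.4·16·12·430 / 1000 = 198.1 kN.
  Edge l_c = 35 − 18/2 = 26 → r_n = 161 kN; interior l_c = 55 − 18 = 37 → r_n = 198.1 kN.
  R_n,bearing = 1·161 + 3·198.1 = 755.4 kN → 0.75 × 755.4 = 567 kN.
Bolt shear governs: 349 kN.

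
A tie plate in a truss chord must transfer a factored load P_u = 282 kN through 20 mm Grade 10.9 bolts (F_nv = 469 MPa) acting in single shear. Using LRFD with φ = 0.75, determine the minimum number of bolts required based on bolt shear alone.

3 bolts

A_b = π·20²/4 = 314.2 mm².
Per-bolt design strength φR_n = 0.75 × 469 × 314.2 × 1 / 1000 = 110.5 kN.
n ≥ 282 / 110.5 = 2.552 → use 3 bolts.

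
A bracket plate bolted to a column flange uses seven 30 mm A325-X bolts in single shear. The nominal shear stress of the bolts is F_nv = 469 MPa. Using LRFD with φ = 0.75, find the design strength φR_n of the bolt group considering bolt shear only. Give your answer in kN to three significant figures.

A_b = π × 30² / 4 = 706.9 mm².
R_n = F_nv · A_b · n · n_s = 469 × 706.9 × 7 × 1 / 1000 = 2321 kN.
Design strength φR_n = 0.75 × 2321 = 1740 kN.

1740 kN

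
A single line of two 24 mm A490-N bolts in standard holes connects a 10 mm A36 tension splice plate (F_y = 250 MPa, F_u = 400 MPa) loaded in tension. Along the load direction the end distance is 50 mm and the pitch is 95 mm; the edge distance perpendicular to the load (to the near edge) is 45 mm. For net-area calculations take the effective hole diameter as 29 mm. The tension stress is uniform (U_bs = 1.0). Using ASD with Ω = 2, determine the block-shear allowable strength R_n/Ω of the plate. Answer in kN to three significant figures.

Shear plane L_v = 50 + 1·95 = 145 mm; A_gv = 145 × 10 = 1450 mm².
A_nv = (145 − 1.5·29) × 10 = 1015 mm².
A_nt = (45 − 0.5·29) × 10 = 305 mm².
0.6 F_u A_nv = 243.6 kN; 0.6 F_y A_gv = 217.5 kN → shear yielding governs the shear term.
R_n = 217.5 + 1.0 × 400 × 305 / 1000 = 339.5 kN.
Allowable strength R_n/Ω = 339.5 / 2 = 170 kN.

170 kN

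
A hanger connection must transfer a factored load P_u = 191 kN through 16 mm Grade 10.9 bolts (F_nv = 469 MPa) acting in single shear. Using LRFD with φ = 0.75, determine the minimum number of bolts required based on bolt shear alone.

A_b = π·16²/4 = 201.1 mm².
Per-bolt design strength φR_n = 0.75 × 469 × 201.1 × 1 / 1000 = 70.72 kN.
n ≥ 191 / 70.72 = 2.701 → use 3 bolts.

3 bolts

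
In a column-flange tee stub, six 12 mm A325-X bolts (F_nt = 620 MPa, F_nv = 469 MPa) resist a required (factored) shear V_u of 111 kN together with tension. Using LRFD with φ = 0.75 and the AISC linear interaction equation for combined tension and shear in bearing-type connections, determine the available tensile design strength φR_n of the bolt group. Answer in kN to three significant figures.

A_b = π·12²/4 = 113.1 mm²; f_rv = 111 × 1000 / (6 × 113.1) = 163.6 MPa.
F'_nt = 1.3 F_nt − (F_nt / φF_nv) f_rv = 1.3·620 − (620/(0.75·469))·163.6 = 517.7 MPa, capped at F_nt → F'_nt = 517.7 MPa.
R_n = F'_nt · A_b · n = 517.7 × 113.1 × 6 / 1000 = 351.3 kN.
Design strength φR_n = 0.75 × 351.3 = 263 kN.

263 kN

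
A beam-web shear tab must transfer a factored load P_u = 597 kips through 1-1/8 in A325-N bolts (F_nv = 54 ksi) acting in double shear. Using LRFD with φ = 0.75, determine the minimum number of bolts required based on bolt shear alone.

A_b = π·1.125²/4 = 0.994 in².
Per-bolt design strength φR_n = 0.75 × 54 × 0.994 × 2 = 80.52 kips.
n ≥ 597 / 80.52 = 7.415 → use 8 bolts.

8 bolts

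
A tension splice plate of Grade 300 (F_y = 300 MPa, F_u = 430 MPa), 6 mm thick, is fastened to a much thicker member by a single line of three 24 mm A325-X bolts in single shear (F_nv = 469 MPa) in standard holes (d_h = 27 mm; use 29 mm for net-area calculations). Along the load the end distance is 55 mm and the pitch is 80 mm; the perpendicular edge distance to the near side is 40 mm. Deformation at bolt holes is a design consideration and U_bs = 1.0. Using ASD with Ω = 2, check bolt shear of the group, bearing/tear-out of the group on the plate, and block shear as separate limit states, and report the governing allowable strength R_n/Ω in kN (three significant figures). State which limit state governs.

Bolt shear: A_b = π·24²/4 = 452.4 mm²; R_n = 469 × 452.4 × 3 × 1 / 1000 = 636.5 kN → 636.5 / 2 = 318 kN.
Bearing: edge l_c = 41.5, r_n = 128.5 kN; interior l_c = 53, r_n = 148.6 kN; R_n = 128.5 + 2·148.6 = 425.7 kN → 213 kN.
Block shear: A_gv = 1290, A_nv = 855, A_nt = 153 mm²; R_n = min(0.6F_uA_nv, 0.6F_yA_gv) + U_bs·F_u·A_nt = 286.4 kN → 143 kN.
Block shear governs: 143 kN.

143 kN (block shear governs)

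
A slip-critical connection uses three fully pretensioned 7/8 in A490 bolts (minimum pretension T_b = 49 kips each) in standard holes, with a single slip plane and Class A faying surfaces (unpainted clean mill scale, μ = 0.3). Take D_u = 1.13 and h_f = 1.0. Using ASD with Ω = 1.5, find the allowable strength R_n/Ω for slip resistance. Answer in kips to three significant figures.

33.2 kips

R_n = μ · D_u · h_f · T_b · n_s · n_b = 0.3 × 1.13 × 1.0 × 49 × 1 × 3 = 49.83 kips.
Allowable strength R_n/Ω = 49.83 / 1.5 = 33.2 kips.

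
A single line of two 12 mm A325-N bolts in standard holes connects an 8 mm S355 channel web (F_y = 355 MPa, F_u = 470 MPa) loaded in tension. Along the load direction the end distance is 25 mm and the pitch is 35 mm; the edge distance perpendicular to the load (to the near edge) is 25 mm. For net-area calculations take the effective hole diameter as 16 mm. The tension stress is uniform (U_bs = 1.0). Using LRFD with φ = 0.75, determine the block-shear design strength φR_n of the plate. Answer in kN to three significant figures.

109 kN

Shear plane L_v = 25 + 1·35 = 60 mm; A_gv = 60 × 8 = 480 mm².
A_nv = (60 − 1.5·16) × 8 = 288 mm².
A_nt = (25 − 0.5·16) × 8 = 136 mm².
0.6 F_u A_nv = 81.22 kN; 0.6 F_y A_gv = 102.2 kN → shear rupture governs the shear term.
R_n = 81.22 + 1.0 × 470 × 136 / 1000 = 145.1 kN.
Design strength φR_n = 0.75 × 145.1 = 109 kN.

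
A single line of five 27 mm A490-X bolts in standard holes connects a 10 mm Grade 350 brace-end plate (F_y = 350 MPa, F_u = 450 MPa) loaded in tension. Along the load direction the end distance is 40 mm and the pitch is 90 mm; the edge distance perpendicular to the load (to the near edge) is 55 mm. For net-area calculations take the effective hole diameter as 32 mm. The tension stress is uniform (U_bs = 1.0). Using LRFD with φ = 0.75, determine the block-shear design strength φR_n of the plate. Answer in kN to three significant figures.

Shear plane L_v = 40 + 4·90 = 400 mm; A_gv = 400 × 10 = 4000 mm².
A_nv = (400 − 4.5·32) × 10 = 2560 mm².
A_nt = (55 − 0.5·32) × 10 = 390 mm².
0.6 F_u A_nv = 691.2 kN; 0.6 F_y A_gv = 840 kN → shear rupture governs the shear term.
R_n = 691.2 + 1.0 × 450 × 390 / 1000 = 866.7 kN.
Design strength φR_n = 0.75 × 866.7 = 650 kN.

650 kN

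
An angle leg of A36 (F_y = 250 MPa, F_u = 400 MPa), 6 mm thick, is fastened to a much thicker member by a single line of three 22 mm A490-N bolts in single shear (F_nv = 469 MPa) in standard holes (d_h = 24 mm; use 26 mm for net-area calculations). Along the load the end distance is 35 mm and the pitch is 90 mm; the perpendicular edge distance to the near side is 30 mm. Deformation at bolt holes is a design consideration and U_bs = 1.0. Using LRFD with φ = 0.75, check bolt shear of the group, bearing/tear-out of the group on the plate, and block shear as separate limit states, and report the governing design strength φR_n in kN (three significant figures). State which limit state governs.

176 kN (block shear governs)

Bolt shear: A_b = π·22²/4 = 380.1 mm²; R_n = 469 × 380.1 × 3 × 1 / 1000 = 534.8 kN → 0.75 × 534.8 = 401 kN.
Bearing: edge l_c = 23, r_n = 66.24 kN; interior l_c = 66, r_n = 126.7 kN; R_n = 66.24 + 2·126.7 = 319.7 kN → 240 kN.
Block shear: A_gv = 1290, A_nv = 900, A_nt = 102 mm²; R_n = min(0.6F_uA_nv, 0.6F_yA_gv) + U_bs·F_u·A_nt = 234.3 kN → 176 kN.
Block shear governs: 176 kN.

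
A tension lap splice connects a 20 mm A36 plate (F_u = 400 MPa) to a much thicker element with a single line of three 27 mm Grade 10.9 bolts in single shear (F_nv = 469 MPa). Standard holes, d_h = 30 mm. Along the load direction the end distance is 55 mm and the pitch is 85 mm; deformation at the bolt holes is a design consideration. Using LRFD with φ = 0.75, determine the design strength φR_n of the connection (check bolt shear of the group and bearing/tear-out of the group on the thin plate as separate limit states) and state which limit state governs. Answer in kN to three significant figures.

Bolt shear: A_b = π·27²/4 = 572.6 mm²; R_n = 469 × 572.6 × 3 × 1 / 1000 = 805.6 kN → 0.75 × 805.6 = 604 kN.
Bearing (1.2 l_c t F_u ≤ 2.4 d t F_u): upper limit = 2.4·27·20·400 / 1000 = 518.4 kN.
  Edge l_c = 55 − 30/2 = 40 → r_n = 384 kN; interior l_c = 85 − 30 = 55 → r_n = 518.4 kN.
  R_n,bearing = 1·384 + 2·518.4 = 1421 kN → 0.75 × 1421 = 1070 kN.
Bolt shear governs: 604 kN.

604 kN (bolt shear governs)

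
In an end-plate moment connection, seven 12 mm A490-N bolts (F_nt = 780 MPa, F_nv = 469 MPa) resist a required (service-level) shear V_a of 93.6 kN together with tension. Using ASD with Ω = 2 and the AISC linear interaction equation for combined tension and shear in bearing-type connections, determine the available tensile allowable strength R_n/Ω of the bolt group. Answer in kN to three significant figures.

246 kN

A_b = π·12²/4 = 113.1 mm²; f_rv = 93.6 × 1000 / (7 × 113.1) = 118.2 MPa.
F'_nt = 1.3 F_nt − (Ω F_nt / F_nv) f_rv = 1.3·780 − (2·780/469)·118.2 = 620.7 MPa, capped at F_nt → F'_nt = 620.7 MPa.
R_n = F'_nt · A_b · n = 620.7 × 113.1 × 7 / 1000 = 491.4 kN.
Allowable strength R_n/Ω = 491.4 / 2 = 246 kN.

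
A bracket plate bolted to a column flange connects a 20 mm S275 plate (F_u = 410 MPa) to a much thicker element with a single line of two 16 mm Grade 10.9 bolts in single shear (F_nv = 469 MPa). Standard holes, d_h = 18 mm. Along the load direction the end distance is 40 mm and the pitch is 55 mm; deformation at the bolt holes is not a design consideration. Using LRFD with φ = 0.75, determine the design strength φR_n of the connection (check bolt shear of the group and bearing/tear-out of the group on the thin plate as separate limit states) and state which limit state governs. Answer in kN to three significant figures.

Bolt shear: A_b = π·16²/4 = 201.1 mm²; R_n = 469 × 201.1 × 2 × 1 / 1000 = 188.6 kN → 0.75 × 188.6 = 141 kN.
Bearing (1.5 l_c t F_u ≤ 3.0 d t F_u): upper limit = 3.0·16·20·410 / 1000 = 393.6 kN.
  Edge l_c = 40 − 18/2 = 31 → r_n = 381.3 kN; interior l_c = 55 − 18 = 37 → r_n = 393.6 kN.
  R_n,bearing = 1·381.3 + 1·393.6 = 774.9 kN → 0.75 × 774.9 = 581 kN.
Bolt shear governs: 141 kN.

141 kN (bolt shear governs)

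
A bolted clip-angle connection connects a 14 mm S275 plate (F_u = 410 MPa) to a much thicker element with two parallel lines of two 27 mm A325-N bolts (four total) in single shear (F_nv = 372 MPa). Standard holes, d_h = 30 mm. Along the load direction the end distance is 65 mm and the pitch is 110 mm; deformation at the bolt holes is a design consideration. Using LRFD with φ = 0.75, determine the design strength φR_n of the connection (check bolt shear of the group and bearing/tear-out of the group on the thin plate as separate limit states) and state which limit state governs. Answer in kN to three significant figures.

639 kN (bolt shear governs)

Bolt shear: A_b = π·27²/4 = 572.6 mm²; R_n = 372 × 572.6 × 4 × 1 / 1000 = 852 kN → 0.75 × 852 = 639 kN.
Bearing (1.2 l_c t F_u ≤ 2.4 d t F_u): upper limit = 2.4·27·14·410 / 1000 = 372 kN.
  Edge l_c = 65 − 30/2 = 50 → r_n = 344.4 kN; interior l_c = 110 − 30 = 80 → r_n = 372 kN.
  R_n,bearing = 2·344.4 + 2·372 = 1433 kN → 0.75 × 1433 = 1070 kN.
Bolt shear governs: 639 kN.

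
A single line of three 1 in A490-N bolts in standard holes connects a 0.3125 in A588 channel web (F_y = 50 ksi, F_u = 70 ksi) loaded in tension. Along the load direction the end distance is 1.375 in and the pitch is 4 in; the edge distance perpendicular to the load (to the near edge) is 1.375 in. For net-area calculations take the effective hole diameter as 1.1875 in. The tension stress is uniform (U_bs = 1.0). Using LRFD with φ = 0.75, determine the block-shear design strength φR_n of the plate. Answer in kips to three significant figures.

Shear plane L_v = 1.375 + 2·4 = 9.375 in; A_gv = 9.375 × 0.3125 = 2.93 in².
A_nv = (9.375 − 2.5·1.1875) × 0.3125 = 2.002 in².
A_nt = (1.375 − 0.5·1.1875) × 0.3125 = 0.2441 in².
0.6 F_u A_nv = 84.08 kips; 0.6 F_y A_gv = 87.89 kips → shear rupture governs the shear term.
R_n = 84.08 + 1.0 × 70 × 0.2441 = 101.2 kips.
Design strength φR_n = 0.75 × 101.2 = 75.9 kips.

75.9 kips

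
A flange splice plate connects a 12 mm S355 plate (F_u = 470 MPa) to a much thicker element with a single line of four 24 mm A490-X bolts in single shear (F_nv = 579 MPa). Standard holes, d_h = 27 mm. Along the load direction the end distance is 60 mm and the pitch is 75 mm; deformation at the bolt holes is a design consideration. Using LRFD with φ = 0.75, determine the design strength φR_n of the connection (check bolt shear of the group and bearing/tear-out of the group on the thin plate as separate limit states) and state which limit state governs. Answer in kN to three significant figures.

Bolt shear: A_b = π·24²/4 = 452.4 mm²; R_n = 579 × 452.4 × 4 × 1 / 1000 = 1048 kN → 0.75 × 1048 = 786 kN.
Bearing (1.2 l_c t F_u ≤ 2.4 d t F_u): upper limit = 2.4·24·12·470 / 1000 = 324.9 kN.
  Edge l_c = 60 − 27/2 = 46.5 → r_n = 314.7 kN; interior l_c = 75 − 27 = 48 → r_n = 324.9 kN.
  R_n,bearing = 1·314.7 + 3·324.9 = 1289 kN → 0.75 × 1289 = 967 kN.
Bolt shear governs: 786 kN.

786 kN (bolt shear governs)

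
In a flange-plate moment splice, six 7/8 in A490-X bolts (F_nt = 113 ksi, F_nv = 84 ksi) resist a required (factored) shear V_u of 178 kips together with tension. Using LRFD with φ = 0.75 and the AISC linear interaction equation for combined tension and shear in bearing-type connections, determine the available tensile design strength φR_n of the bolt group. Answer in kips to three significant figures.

158 kips

A_b = π·0.875²/4 = 0.6013 in²; f_rv = 178 / (6 × 0.6013) = 49.34 ksi.
F'_nt = 1.3 F_nt − (F_nt / φF_nv) f_rv = 1.3·113 − (113/(0.75·84))·49.34 = 58.41 ksi, capped at F_nt → F'_nt = 58.41 ksi.
R_n = F'_nt · A_b · n = 58.41 × 0.6013 × 6 = 210.7 kips.
Design strength φR_n = 0.75 × 210.7 = 158 kips.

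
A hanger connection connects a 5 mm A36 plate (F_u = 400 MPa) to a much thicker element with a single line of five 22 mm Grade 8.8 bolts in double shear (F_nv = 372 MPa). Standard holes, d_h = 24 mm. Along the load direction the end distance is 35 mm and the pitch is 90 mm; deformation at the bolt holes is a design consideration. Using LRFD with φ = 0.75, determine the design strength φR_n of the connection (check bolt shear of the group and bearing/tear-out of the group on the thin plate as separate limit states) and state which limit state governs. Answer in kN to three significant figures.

Bolt shear: A_b = π·22²/4 = 380.1 mm²; R_n = 372 × 380.1 × 5 × 2 / 1000 = 1414 kN → 0.75 × 1414 = 1060 kN.
Bearing (1.2 l_c t F_u ≤ 2.4 d t F_u): upper limit = 2.4·22·5·400 / 1000 = 105.6 kN.
  Edge l_c = 35 − 24/2 = 23 → r_n = 55.2 kN; interior l_c = 90 − 24 = 66 → r_n = 105.6 kN.
  R_n,bearing = 1·55.2 + 4·105.6 = 477.6 kN → 0.75 × 477.6 = 358 kN.
Bearing governs: 358 kN.

358 kN (bearing governs)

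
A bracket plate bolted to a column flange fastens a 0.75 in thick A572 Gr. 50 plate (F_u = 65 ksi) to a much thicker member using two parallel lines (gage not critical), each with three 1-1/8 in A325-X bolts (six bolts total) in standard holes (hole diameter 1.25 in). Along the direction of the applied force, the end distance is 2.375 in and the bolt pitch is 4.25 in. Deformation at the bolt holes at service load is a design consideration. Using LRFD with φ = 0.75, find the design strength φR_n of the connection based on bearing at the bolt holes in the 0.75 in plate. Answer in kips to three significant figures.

Per bolt r_n = 1.2 l_c t F_u ≤ 2.4 d t F_u; upper limit = 2.4 × 1.125 × 0.75 × 65 = 131.6 kips.
Edge bolt: l_c = 2.375 − 1.25/2 = 1.75 in → 1.2 × 1.75 × 0.75 × 65 = 102.4 → r_n = 102.4 kips.
Interior bolts: l_c = 4.25 − 1.25 = 3 in → 1.2 × 3 × 0.75 × 65 = 175.5 → r_n = 131.6 kips.
R_n = 2 × 102.4 + 4 × 131.6 = 731.2 kips.
Design strength φR_n = 0.75 × 731.2 = 548 kips.

548 kips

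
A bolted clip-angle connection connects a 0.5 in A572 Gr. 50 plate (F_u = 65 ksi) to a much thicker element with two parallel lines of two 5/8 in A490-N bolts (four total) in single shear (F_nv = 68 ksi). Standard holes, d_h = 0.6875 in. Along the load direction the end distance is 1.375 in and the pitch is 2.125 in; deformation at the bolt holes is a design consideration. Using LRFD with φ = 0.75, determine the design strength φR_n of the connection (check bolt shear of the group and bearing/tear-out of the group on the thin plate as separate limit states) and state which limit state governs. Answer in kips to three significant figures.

62.6 kips (bolt shear governs)

Bolt shear: A_b = π·0.625²/4 = 0.3068 in²; R_n = 68 × 0.3068 × 4 × 1 = 83.45 kips → 0.75 × 83.45 = 62.6 kips.
Bearing (1.2 l_c t F_u ≤ 2.4 d t F_u): upper limit = 2.4·0.625·0.5·65 = 48.75 kips.
  Edge l_c = 1.375 − 0.6875/2 = 1.031 → r_n = 40.22 kips; interior l_c = 2.125 − 0.6875 = 1.438 → r_n = 48.75 kips.
  R_n,bearing = 2·40.22 + 2·48.75 = 177.9 kips → 0.75 × 177.9 = 133 kips.
Bolt shear governs: 62.6 kips.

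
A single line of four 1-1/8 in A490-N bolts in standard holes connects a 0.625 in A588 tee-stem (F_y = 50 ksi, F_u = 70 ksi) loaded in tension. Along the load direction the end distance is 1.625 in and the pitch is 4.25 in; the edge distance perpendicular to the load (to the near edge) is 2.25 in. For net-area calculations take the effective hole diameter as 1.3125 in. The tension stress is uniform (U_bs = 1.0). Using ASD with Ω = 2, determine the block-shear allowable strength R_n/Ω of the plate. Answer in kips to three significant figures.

Shear plane L_v = 1.625 + 3·4.25 = 14.38 in; A_gv = 14.38 × 0.625 = 8.984 in².
A_nv = (14.38 − 3.5·1.3125) × 0.625 = 6.113 in².
A_nt = (2.25 − 0.5·1.3125) × 0.625 = 0.9961 in².
0.6 F_u A_nv = 256.8 kips; 0.6 F_y A_gv = 269.5 kips → shear rupture governs the shear term.
R_n = 256.8 + 1.0 × 70 × 0.9961 = 326.5 kips.
Allowable strength R_n/Ω = 326.5 / 2 = 163 kips.

163 kips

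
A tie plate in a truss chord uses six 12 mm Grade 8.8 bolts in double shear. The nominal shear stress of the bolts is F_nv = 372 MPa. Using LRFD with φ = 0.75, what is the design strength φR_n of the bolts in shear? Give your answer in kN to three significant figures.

379 kN

A_b = π × 12² / 4 = 113.1 mm².
R_n = F_nv · A_b · n · n_s = 372 × 113.1 × 6 × 2 / 1000 = 504.9 kN.
Design strength φR_n = 0.75 × 504.9 = 379 kN.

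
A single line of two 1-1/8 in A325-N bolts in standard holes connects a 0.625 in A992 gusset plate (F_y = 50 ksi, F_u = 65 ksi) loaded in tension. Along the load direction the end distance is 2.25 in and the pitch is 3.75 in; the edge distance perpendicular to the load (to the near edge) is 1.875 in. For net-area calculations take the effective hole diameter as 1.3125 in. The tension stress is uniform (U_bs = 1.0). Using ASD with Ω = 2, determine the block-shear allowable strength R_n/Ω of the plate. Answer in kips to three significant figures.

Shear plane L_v = 2.25 + 1·3.75 = 6 in; A_gv = 6 × 0.625 = 3.75 in².
A_nv = (6 − 1.5·1.3125) × 0.625 = 2.52 in².
A_nt = (1.875 − 0.5·1.3125) × 0.625 = 0.7617 in².
0.6 F_u A_nv = 98.26 kips; 0.6 F_y A_gv = 112.5 kips → shear rupture governs the shear term.
R_n = 98.26 + 1.0 × 65 × 0.7617 = 147.8 kips.
Allowable strength R_n/Ω = 147.8 / 2 = 73.9 kips.

73.9 kips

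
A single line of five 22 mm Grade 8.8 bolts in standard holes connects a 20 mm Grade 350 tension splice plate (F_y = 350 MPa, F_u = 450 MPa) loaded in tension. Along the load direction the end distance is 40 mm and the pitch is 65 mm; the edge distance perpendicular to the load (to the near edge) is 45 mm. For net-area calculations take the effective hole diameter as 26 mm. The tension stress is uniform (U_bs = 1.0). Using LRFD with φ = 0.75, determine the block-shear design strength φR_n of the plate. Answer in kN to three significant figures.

957 kN

Shear plane L_v = 40 + 4·65 = 300 mm; A_gv = 300 × 20 = 6000 mm².
A_nv = (300 − 4.5·26) × 20 = 3660 mm².
A_nt = (45 − 0.5·26) × 20 = 640 mm².
0.6 F_u A_nv = 988.2 kN; 0.6 F_y A_gv = 1260 kN → shear rupture governs the shear term.
R_n = 988.2 + 1.0 × 450 × 640 / 1000 = 1276 kN.
Design strength φR_n = 0.75 × 1276 = 957 kN.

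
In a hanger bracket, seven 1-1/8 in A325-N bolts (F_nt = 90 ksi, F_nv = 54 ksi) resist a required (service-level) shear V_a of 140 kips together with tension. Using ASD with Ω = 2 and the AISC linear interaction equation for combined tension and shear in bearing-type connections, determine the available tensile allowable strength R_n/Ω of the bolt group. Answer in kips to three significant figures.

A_b = π·1.125²/4 = 0.994 in²; f_rv = 140 / (7 × 0.994) = 20.12 ksi.
F'_nt = 1.3 F_nt − (Ω F_nt / F_nv) f_rv = 1.3·90 − (2·90/54)·20.12 = 49.93 ksi, capped at F_nt → F'_nt = 49.93 ksi.
R_n = F'_nt · A_b · n = 49.93 × 0.994 × 7 = 347.4 kips.
Allowable strength R_n/Ω = 347.4 / 2 = 174 kips.

174 kips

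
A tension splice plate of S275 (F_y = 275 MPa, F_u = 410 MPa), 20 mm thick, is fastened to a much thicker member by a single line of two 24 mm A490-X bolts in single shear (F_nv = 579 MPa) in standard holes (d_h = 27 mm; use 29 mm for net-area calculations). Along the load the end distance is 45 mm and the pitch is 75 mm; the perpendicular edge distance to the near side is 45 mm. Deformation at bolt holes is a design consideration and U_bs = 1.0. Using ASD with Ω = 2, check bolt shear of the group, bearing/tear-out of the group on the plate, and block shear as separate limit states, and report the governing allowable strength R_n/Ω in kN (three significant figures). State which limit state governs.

Bolt shear: A_b = π·24²/4 = 452.4 mm²; R_n = 579 × 452.4 × 2 × 1 / 1000 = 523.9 kN → 523.9 / 2 = 262 kN.
Bearing: edge l_c = 31.5, r_n = 310 kN; interior l_c = 48, r_n = 472.3 kN; R_n = 310 + 1·472.3 = 782.3 kN → 391 kN.
Block shear: A_gv = 2400, A_nv = 1530, A_nt = 610 mm²; R_n = min(0.6F_uA_nv, 0.6F_yA_gv) + U_bs·F_u·A_nt = 626.5 kN → 313 kN.
Bolt shear governs: 262 kN.

262 kN (bolt shear governs)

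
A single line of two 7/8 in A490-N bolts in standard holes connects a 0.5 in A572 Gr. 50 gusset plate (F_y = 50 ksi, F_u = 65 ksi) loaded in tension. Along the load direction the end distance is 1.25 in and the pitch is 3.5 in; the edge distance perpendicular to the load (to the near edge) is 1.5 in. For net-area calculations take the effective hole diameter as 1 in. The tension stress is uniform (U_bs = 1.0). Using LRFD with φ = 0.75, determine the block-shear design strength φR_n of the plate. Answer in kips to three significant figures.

Shear plane L_v = 1.25 + 1·3.5 = 4.75 in; A_gv = 4.75 × 0.5 = 2.375 in².
A_nv = (4.75 − 1.5·1) × 0.5 = 1.625 in².
A_nt = (1.5 − 0.5·1) × 0.5 = 0.5 in².
0.6 F_u A_nv = 63.38 kips; 0.6 F_y A_gv = 71.25 kips → shear rupture governs the shear term.
R_n = 63.38 + 1.0 × 65 × 0.5 = 95.88 kips.
Design strength φR_n = 0.75 × 95.88 = 71.9 kips.

71.9 kips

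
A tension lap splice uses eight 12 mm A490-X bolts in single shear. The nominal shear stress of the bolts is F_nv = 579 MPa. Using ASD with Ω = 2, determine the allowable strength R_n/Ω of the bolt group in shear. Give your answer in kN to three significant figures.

A_b = π × 12² / 4 = 113.1 mm².
R_n = F_nv · A_b · n · n_s = 579 × 113.1 × 8 × 1 / 1000 = 523.9 kN.
Allowable strength R_n/Ω = 523.9 / 2 = 262 kN.

262 kN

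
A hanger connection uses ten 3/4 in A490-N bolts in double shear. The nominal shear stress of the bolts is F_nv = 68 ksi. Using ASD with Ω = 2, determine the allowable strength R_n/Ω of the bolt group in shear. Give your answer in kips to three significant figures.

A_b = π × 0.75² / 4 = 0.4418 in².
R_n = F_nv · A_b · n · n_s = 68 × 0.4418 × 10 × 2 = 600.8 kips.
Allowable strength R_n/Ω = 600.8 / 2 = 300 kips.

300 kips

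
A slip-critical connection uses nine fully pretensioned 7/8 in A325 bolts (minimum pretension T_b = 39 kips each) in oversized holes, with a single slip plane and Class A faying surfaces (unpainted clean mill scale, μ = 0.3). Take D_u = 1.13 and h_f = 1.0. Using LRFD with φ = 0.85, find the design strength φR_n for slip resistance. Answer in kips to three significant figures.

101 kips

R_n = μ · D_u · h_f · T_b · n_s · n_b = 0.3 × 1.13 × 1.0 × 39 × 1 × 9 = 119 kips.
Design strength φR_n = 0.85 × 119 = 101 kips.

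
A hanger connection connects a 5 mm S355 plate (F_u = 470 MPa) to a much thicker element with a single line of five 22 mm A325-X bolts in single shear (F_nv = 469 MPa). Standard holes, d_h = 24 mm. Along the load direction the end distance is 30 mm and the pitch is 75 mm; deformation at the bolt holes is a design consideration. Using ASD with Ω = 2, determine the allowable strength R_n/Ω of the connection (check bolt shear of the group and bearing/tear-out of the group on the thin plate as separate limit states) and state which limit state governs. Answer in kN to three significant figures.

274 kN (bearing governs)

Bolt shear: A_b = π·22²/4 = 380.1 mm²; R_n = 469 × 380.1 × 5 × 1 / 1000 = 891.4 kN → 891.4 / 2 = 446 kN.
Bearing (1.2 l_c t F_u ≤ 2.4 d t F_u): upper limit = 2.4·22·5·470 / 1000 = 124.1 kN.
  Edge l_c = 30 − 24/2 = 18 → r_n = 50.76 kN; interior l_c = 75 − 24 = 51 → r_n = 124.1 kN.
  R_n,bearing = 1·50.76 + 4·124.1 = 547.1 kN → 547.1 / 2 = 274 kN.
Bearing governs: 274 kN.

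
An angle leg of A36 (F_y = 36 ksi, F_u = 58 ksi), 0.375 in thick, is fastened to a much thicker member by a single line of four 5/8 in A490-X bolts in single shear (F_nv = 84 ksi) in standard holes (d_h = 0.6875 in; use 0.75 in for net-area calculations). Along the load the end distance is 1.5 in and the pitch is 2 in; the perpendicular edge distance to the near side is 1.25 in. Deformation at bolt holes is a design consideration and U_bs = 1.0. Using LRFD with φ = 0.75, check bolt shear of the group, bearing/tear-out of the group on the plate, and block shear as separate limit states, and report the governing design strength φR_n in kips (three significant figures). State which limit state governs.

59.8 kips (block shear governs)

Bolt shear: A_b = π·0.625²/4 = 0.3068 in²; R_n = 84 × 0.3068 × 4 × 1 = 103.1 kips → 0.75 × 103.1 = 77.3 kips.
Bearing: edge l_c = 1.156, r_n = 30.18 kips; interior l_c = 1.312, r_n = 32.62 kips; R_n = 30.18 + 3·32.62 = 128.1 kips → 96 kips.
Block shear: A_gv = 2.812, A_nv = 1.828, A_nt = 0.3281 in²; R_n = min(0.6F_uA_nv, 0.6F_yA_gv) + U_bs·F_u·A_nt = 79.78 kips → 59.8 kips.
Block shear governs: 59.8 kips.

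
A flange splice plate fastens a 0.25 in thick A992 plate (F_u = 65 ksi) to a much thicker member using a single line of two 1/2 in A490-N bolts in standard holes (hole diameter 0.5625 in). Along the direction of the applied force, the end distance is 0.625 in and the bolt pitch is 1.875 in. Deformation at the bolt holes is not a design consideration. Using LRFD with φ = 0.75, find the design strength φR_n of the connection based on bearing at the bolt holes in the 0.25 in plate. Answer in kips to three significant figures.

Per bolt r_n = 1.5 l_c t F_u ≤ 3.0 d t F_u; upper limit = 3.0 × 0.5 × 0.25 × 65 = 24.38 kips.
Edge bolt: l_c = 0.625 − 0.5625/2 = 0.3438 in → 1.5 × 0.3438 × 0.25 × 65 = 8.379 → r_n = 8.379 kips.
Interior bolts: l_c = 1.875 − 0.5625 = 1.312 in → 1.5 × 1.312 × 0.25 × 65 = 31.99 → r_n = 24.38 kips.
R_n = 1 × 8.379 + 1 × 24.38 = 32.75 kips.
Design strength φR_n = 0.75 × 32.75 = 24.6 kips.

24.6 kips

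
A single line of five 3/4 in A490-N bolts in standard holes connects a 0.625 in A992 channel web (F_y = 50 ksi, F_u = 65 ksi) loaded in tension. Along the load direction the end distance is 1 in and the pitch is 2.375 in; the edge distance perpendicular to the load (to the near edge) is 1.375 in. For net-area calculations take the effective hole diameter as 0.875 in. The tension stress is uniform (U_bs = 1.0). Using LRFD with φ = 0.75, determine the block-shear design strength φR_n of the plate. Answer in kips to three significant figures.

Shear plane L_v = 1 + 4·2.375 = 10.5 in; A_gv = 10.5 × 0.625 = 6.562 in².
A_nv = (10.5 − 4.5·0.875) × 0.625 = 4.102 in².
A_nt = (1.375 − 0.5·0.875) × 0.625 = 0.5859 in².
0.6 F_u A_nv = 160 kips; 0.6 F_y A_gv = 196.9 kips → shear rupture governs the shear term.
R_n = 160 + 1.0 × 65 × 0.5859 = 198 kips.
Design strength φR_n = 0.75 × 198 = 149 kips.

149 kips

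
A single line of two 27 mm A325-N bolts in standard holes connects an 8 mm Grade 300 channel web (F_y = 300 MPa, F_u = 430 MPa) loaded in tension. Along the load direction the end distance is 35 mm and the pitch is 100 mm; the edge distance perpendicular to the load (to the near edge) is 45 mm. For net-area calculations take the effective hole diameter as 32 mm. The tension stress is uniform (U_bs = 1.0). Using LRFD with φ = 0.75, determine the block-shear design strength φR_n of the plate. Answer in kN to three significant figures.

Shear plane L_v = 35 + 1·100 = 135 mm; A_gv = 135 × 8 = 1080 mm².
A_nv = (135 − 1.5·32) × 8 = 696 mm².
A_nt = (45 − 0.5·32) × 8 = 232 mm².
0.6 F_u A_nv = 179.6 kN; 0.6 F_y A_gv = 194.4 kN → shear rupture governs the shear term.
R_n = 179.6 + 1.0 × 430 × 232 / 1000 = 279.3 kN.
Design strength φR_n = 0.75 × 279.3 = 209 kN.

209 kN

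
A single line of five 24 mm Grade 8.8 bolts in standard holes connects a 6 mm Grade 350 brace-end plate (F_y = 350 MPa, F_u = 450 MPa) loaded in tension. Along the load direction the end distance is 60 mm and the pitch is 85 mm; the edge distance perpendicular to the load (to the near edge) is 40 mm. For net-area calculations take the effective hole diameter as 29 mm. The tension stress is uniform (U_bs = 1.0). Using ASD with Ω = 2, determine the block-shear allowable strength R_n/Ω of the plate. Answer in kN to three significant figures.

253 kN

Shear plane L_v = 60 + 4·85 = 400 mm; A_gv = 400 × 6 = 2400 mm².
A_nv = (400 − 4.5·29) × 6 = 1617 mm².
A_nt = (40 − 0.5·29) × 6 = 153 mm².
0.6 F_u A_nv = 436.6 kN; 0.6 F_y A_gv = 504 kN → shear rupture governs the shear term.
R_n = 436.6 + 1.0 × 450 × 153 / 1000 = 505.4 kN.
Allowable strength R_n/Ω = 505.4 / 2 = 253 kN.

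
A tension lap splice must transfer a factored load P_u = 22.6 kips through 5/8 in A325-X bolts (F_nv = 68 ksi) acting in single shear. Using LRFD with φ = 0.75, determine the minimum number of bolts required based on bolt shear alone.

2 bolts

A_b = π·0.625²/4 = 0.3068 in².
Per-bolt design strength φR_n = 0.75 × 68 × 0.3068 × 1 = 15.65 kips.
n ≥ 22.6 / 15.65 = 1.444 → use 2 bolts.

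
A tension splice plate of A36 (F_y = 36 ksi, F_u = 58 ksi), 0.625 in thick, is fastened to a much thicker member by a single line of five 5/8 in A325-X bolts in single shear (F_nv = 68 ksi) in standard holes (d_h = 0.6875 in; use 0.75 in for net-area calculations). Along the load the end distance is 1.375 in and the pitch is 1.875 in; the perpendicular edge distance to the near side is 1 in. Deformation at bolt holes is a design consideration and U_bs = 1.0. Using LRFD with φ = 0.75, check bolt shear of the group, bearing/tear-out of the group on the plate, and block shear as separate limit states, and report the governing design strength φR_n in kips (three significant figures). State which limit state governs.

Bolt shear: A_b = π·0.625²/4 = 0.3068 in²; R_n = 68 × 0.3068 × 5 × 1 = 104.3 kips → 0.75 × 104.3 = 78.2 kips.
Bearing: edge l_c = 1.031, r_n = 44.86 kips; interior l_c = 1.188, r_n = 51.66 kips; R_n = 44.86 + 4·51.66 = 251.5 kips → 189 kips.
Block shear: A_gv = 5.547, A_nv = 3.438, A_nt = 0.3906 in²; R_n = min(0.6F_uA_nv, 0.6F_yA_gv) + U_bs·F_u·A_nt = 142.3 kips → 107 kips.
Bolt shear governs: 78.2 kips.

78.2 kips (bolt shear governs)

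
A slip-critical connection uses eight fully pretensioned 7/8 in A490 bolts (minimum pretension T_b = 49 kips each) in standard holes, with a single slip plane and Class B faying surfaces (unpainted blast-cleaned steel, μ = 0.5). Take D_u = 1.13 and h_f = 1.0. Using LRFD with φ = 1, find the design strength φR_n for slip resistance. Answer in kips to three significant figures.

R_n = μ · D_u · h_f · T_b · n_s · n_b = 0.5 × 1.13 × 1.0 × 49 × 1 × 8 = 221.5 kips.
Design strength φR_n = 1 × 221.5 = 221 kips.

221 kips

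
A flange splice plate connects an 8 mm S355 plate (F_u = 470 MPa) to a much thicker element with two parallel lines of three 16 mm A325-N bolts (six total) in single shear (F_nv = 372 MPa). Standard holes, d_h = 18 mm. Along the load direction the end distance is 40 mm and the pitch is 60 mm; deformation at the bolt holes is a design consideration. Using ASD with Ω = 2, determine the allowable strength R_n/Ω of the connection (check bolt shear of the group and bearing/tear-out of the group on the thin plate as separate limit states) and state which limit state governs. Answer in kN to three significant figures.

Bolt shear: A_b = π·16²/4 = 201.1 mm²; R_n = 372 × 201.1 × 6 × 1 / 1000 = 448.8 kN → 448.8 / 2 = 224 kN.
Bearing (1.2 l_c t F_u ≤ 2.4 d t F_u): upper limit = 2.4·16·8·470 / 1000 = 144.4 kN.
  Edge l_c = 40 − 18/2 = 31 → r_n = 139.9 kN; interior l_c = 60 − 18 = 42 → r_n = 144.4 kN.
  R_n,bearing = 2·139.9 + 4·144.4 = 857.3 kN → 857.3 / 2 = 429 kN.
Bolt shear governs: 224 kN.

224 kN (bolt shear governs)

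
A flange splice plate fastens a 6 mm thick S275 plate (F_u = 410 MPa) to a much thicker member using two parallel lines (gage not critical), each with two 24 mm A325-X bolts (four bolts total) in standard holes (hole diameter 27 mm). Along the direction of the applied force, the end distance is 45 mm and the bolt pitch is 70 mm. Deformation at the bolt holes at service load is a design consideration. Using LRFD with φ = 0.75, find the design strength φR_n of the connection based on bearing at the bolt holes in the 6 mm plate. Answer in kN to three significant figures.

330 kN

Per bolt r_n = 1.2 l_c t F_u ≤ 2.4 d t F_u; upper limit = 2.4 × 24 × 6 × 410 / 1000 = 141.7 kN.
Edge bolt: l_c = 45 − 27/2 = 31.5 mm → 1.2 × 31.5 × 6 × 410 / 1000 = 92.99 → r_n = 92.99 kN.
Interior bolts: l_c = 70 − 27 = 43 mm → 1.2 × 43 × 6 × 410 / 1000 = 126.9 → r_n = 126.9 kN.
R_n = 2 × 92.99 + 2 × 126.9 = 439.8 kN.
Design strength φR_n = 0.75 × 439.8 = 330 kN.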